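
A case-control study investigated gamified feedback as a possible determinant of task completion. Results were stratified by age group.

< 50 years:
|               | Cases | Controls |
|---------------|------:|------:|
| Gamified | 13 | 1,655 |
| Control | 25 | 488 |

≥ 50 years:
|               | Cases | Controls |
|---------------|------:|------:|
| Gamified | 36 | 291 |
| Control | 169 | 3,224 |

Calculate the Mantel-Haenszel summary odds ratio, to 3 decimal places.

1.060

OR_MH = Σ(aᵢdᵢ/nᵢ) / Σ(bᵢcᵢ/nᵢ), where nᵢ is the stratum total.
Stratum 1 (< 50 years): n = 2181; a·d/n = 13·488/2181 = 2.9088; b·c/n = 1655·25/2181 = 18.9707
Stratum 2 (≥ 50 years): n = 3720; a·d/n = 36·3224/3720 = 31.2000; b·c/n = 291·169/3720 = 13.2202
OR_MH = (2.9088 + 31.2000) / (18.9707 + 13.2202) = 34.1088 / 32.1908 = 1.05958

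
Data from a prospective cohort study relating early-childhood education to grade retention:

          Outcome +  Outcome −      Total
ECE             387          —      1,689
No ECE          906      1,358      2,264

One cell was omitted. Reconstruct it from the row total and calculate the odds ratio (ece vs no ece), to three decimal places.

The missing cell is in the exposed row: 1689 − 387 = 1302.
So a = 387, b = 1302, c = 906, d = 1358.
OR = (a·d)/(b·c) = (387 × 1358) / (1302 × 906) = 525546 / 1179612 = 0.44552

0.446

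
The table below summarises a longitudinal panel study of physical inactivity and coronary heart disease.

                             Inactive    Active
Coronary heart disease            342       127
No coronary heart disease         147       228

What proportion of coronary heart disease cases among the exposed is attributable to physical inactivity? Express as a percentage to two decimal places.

Reading the table with exposure as columns: a = 342 (Inactive, case), b = 147 (Inactive, non-case), c = 127 (Active, case), d = 228.
Risk in exposed = 342/489 = 0.69939; risk in unexposed = 127/355 = 0.35775.
RR = 0.69939/0.35775 = 1.95498
AR% = (RR − 1)/RR × 100 = (1.95498 − 1)/1.95498 × 100 = 48.8485%

48.85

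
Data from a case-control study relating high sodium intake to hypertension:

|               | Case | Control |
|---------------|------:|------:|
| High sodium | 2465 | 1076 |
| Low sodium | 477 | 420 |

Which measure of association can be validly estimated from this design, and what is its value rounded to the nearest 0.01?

2.02

Cells: a = 2465, b = 1076, c = 477, d = 420.
This is a case-control study: participants were sampled on outcome status, so risks in the source population cannot be estimated directly — relative risk is not valid here. The odds ratio is the appropriate measure.
OR = (a·d)/(b·c) = (2465 × 420) / (1076 × 477) = 1035300 / 513252 = 2.01714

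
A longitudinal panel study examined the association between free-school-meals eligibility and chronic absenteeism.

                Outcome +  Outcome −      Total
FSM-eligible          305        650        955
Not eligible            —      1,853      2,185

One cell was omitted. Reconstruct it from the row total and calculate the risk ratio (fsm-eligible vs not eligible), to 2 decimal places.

The missing cell is in the unexposed row: 2185 − 1853 = 332.
So a = 305, b = 650, c = 332, d = 1853.
RR = [a/(a+b)] / [c/(c+d)] = (305/955) / (332/2185) = 0.31937/0.15195 = 2.10189

2.10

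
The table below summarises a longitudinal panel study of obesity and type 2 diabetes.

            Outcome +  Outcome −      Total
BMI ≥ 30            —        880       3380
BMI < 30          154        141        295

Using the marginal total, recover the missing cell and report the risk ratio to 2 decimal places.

The missing cell is in the exposed row: 3380 − 880 = 2500.
So a = 2500, b = 880, c = 154, d = 141.
RR = [a/(a+b)] / [c/(c+d)] = (2500/3380) / (154/295) = 0.73964/0.52203 = 1.41685

1.42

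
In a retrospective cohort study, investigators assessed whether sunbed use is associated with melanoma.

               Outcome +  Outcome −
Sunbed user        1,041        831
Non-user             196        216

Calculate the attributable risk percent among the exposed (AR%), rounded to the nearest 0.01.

14.45

Cells: a = 1041, b = 831, c = 196, d = 216.
Risk in exposed = 1041/1872 = 0.55609; risk in unexposed = 196/412 = 0.47573.
RR = 0.55609/0.47573 = 1.16892
AR% = (RR − 1)/RR × 100 = (1.16892 − 1)/1.16892 × 100 = 14.4512%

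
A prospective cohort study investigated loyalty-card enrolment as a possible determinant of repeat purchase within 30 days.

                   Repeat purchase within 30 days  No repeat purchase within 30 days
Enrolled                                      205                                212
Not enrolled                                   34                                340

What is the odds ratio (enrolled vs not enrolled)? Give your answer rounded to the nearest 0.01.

Cells: a = 205, b = 212, c = 34, d = 340.
OR = (a·d)/(b·c) = (205 × 340) / (212 × 34) = 69700 / 7208 = 9.66981
The odds of repeat purchase within 30 days are about 9.67 times as high in the enrolled group.

9.67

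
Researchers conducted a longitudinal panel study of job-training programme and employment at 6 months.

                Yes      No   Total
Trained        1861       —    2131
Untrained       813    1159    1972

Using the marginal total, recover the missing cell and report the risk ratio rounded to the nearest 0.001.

2.118

The missing cell is in the exposed row: 2131 − 1861 = 270.
So a = 1861, b = 270, c = 813, d = 1159.
RR = [a/(a+b)] / [c/(c+d)] = (1861/2131) / (813/1972) = 0.87330/0.41227 = 2.11826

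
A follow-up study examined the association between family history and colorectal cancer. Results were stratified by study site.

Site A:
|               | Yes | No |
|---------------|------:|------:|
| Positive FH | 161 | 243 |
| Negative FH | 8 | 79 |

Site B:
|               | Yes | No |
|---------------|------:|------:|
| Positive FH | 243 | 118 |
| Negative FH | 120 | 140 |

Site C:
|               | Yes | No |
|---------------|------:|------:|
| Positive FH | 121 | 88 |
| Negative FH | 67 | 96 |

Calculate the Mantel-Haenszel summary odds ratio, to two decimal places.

2.63

OR_MH = Σ(aᵢdᵢ/nᵢ) / Σ(bᵢcᵢ/nᵢ), where nᵢ is the stratum total.
Stratum 1 (Site A): n = 491; a·d/n = 161·79/491 = 25.9043; b·c/n = 243·8/491 = 3.9593
Stratum 2 (Site B): n = 621; a·d/n = 243·140/621 = 54.7826; b·c/n = 118·120/621 = 22.8019
Stratum 3 (Site C): n = 372; a·d/n = 121·96/372 = 31.2258; b·c/n = 88·67/372 = 15.8495
OR_MH = (25.9043 + 54.7826 + 31.2258) / (3.9593 + 22.8019 + 15.8495) = 111.9127 / 42.6107 = 2.62640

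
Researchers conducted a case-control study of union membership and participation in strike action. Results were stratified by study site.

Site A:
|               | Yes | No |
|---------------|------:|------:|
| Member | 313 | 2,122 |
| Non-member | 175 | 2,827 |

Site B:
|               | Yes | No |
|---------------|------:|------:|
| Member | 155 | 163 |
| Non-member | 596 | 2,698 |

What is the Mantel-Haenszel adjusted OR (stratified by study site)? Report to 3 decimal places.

2.926

OR_MH = Σ(aᵢdᵢ/nᵢ) / Σ(bᵢcᵢ/nᵢ), where nᵢ is the stratum total.
Stratum 1 (Site A): n = 5437; a·d/n = 313·2827/5437 = 162.7462; b·c/n = 2122·175/5437 = 68.3005
Stratum 2 (Site B): n = 3612; a·d/n = 155·2698/3612 = 115.7780; b·c/n = 163·596/3612 = 26.8959
OR_MH = (162.7462 + 115.7780) / (68.3005 + 26.8959) = 278.5241 / 95.1964 = 2.92578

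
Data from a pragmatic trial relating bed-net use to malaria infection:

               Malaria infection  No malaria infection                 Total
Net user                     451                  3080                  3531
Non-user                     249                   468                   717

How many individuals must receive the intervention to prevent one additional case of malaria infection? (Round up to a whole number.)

Risk in treated group = 451/3531 = 0.12773; risk in control = 249/717 = 0.34728.
Absolute risk reduction = 0.34728 − 0.12773 = 0.21955
NNT = 1 / ARR = 1 / 0.21955 = 4.555 → round up → 5

5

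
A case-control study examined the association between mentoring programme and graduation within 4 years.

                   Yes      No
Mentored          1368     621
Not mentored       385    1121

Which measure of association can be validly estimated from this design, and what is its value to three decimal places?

Cells: a = 1368, b = 621, c = 385, d = 1121.
This is a case-control study: participants were sampled on outcome status, so risks in the source population cannot be estimated directly — relative risk is not valid here. The odds ratio is the appropriate measure.
OR = (a·d)/(b·c) = (1368 × 1121) / (621 × 385) = 1533528 / 239085 = 6.41415

6.414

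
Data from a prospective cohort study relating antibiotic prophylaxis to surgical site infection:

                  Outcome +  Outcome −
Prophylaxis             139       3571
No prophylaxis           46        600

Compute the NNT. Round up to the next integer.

Risk in treated group = 139/3710 = 0.03747; risk in control = 46/646 = 0.07121.
Absolute risk reduction = 0.07121 − 0.03747 = 0.03374
NNT = 1 / ARR = 1 / 0.03374 = 29.637 → round up → 30

30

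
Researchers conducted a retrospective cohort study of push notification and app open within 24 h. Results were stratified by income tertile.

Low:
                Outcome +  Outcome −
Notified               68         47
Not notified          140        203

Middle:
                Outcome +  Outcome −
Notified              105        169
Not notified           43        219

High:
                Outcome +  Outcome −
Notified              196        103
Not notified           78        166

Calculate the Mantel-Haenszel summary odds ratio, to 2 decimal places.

3.11

OR_MH = Σ(aᵢdᵢ/nᵢ) / Σ(bᵢcᵢ/nᵢ), where nᵢ is the stratum total.
Stratum 1 (Low): n = 458; a·d/n = 68·203/458 = 30.1397; b·c/n = 47·140/458 = 14.3668
Stratum 2 (Middle): n = 536; a·d/n = 105·219/536 = 42.9011; b·c/n = 169·43/536 = 13.5578
Stratum 3 (High): n = 543; a·d/n = 196·166/543 = 59.9190; b·c/n = 103·78/543 = 14.7956
OR_MH = (30.1397 + 42.9011 + 59.9190) / (14.3668 + 13.5578 + 14.7956) = 132.9598 / 42.7202 = 3.11234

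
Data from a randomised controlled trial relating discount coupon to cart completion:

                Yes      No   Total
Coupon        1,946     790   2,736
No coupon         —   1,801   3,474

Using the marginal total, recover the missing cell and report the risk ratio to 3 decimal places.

1.477

The missing cell is in the unexposed row: 3474 − 1801 = 1673.
So a = 1946, b = 790, c = 1673, d = 1801.
RR = [a/(a+b)] / [c/(c+d)] = (1946/2736) / (1673/3474) = 0.71126/0.48158 = 1.47693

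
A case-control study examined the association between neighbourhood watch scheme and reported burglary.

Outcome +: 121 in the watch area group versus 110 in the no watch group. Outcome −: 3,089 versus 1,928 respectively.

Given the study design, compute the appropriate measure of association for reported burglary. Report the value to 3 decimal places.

0.687

From the description: a = 121, b = 3089, c = 110, d = 1928.
This is a case-control study: participants were sampled on outcome status, so risks in the source population cannot be estimated directly — relative risk is not valid here. The odds ratio is the appropriate measure.
OR = (a·d)/(b·c) = (121 × 1928) / (3089 × 110) = 233288 / 339790 = 0.68657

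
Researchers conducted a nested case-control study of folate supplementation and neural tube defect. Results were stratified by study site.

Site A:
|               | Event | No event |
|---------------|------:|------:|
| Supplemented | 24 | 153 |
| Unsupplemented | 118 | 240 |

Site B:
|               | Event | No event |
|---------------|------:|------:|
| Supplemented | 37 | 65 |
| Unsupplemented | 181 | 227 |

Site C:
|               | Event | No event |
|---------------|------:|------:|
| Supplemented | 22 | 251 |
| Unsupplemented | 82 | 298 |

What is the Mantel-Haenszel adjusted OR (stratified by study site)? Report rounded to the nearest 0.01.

OR_MH = Σ(aᵢdᵢ/nᵢ) / Σ(bᵢcᵢ/nᵢ), where nᵢ is the stratum total.
Stratum 1 (Site A): n = 535; a·d/n = 24·240/535 = 10.7664; b·c/n = 153·118/535 = 33.7458
Stratum 2 (Site B): n = 510; a·d/n = 37·227/510 = 16.4686; b·c/n = 65·181/510 = 23.0686
Stratum 3 (Site C): n = 653; a·d/n = 22·298/653 = 10.0398; b·c/n = 251·82/653 = 31.5191
OR_MH = (10.7664 + 16.4686 + 10.0398) / (33.7458 + 23.0686 + 31.5191) = 37.2748 / 88.3336 = 0.42198

0.42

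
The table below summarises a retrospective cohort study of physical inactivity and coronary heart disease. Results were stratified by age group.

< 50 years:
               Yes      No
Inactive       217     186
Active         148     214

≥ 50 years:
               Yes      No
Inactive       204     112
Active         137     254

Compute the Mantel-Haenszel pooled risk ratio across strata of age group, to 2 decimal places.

RR_MH = Σ(aᵢ·n₀ᵢ/nᵢ) / Σ(cᵢ·n₁ᵢ/nᵢ), with n₁ᵢ = aᵢ+bᵢ (exposed), n₀ᵢ = cᵢ+dᵢ (unexposed), nᵢ = n₁ᵢ+n₀ᵢ.
Stratum 1 (< 50 years): n₁ = 403, n₀ = 362, n = 765; a·n₀/n = 217·362/765 = 102.6850; c·n₁/n = 148·403/765 = 77.9660
Stratum 2 (≥ 50 years): n₁ = 316, n₀ = 391, n = 707; a·n₀/n = 204·391/707 = 112.8204; c·n₁/n = 137·316/707 = 61.2334
RR_MH = (102.6850 + 112.8204) / (77.9660 + 61.2334) = 215.5053 / 139.1994 = 1.54818

1.55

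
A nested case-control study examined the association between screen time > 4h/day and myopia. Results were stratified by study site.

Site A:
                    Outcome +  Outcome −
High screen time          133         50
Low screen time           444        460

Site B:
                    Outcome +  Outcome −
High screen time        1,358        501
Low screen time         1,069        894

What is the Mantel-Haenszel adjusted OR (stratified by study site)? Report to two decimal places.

OR_MH = Σ(aᵢdᵢ/nᵢ) / Σ(bᵢcᵢ/nᵢ), where nᵢ is the stratum total.
Stratum 1 (Site A): n = 1087; a·d/n = 133·460/1087 = 56.2833; b·c/n = 50·444/1087 = 20.4232
Stratum 2 (Site B): n = 3822; a·d/n = 1358·894/3822 = 317.6484; b·c/n = 501·1069/3822 = 140.1279
OR_MH = (56.2833 + 317.6484) / (20.4232 + 140.1279) = 373.9317 / 160.5511 = 2.32905

2.33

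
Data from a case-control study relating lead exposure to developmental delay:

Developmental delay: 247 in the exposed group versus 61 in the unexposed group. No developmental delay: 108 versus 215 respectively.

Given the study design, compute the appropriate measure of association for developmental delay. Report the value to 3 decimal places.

From the description: a = 247, b = 108, c = 61, d = 215.
This is a case-control study: participants were sampled on outcome status, so risks in the source population cannot be estimated directly — relative risk is not valid here. The odds ratio is the appropriate measure.
OR = (a·d)/(b·c) = (247 × 215) / (108 × 61) = 53105 / 6588 = 8.06087

8.061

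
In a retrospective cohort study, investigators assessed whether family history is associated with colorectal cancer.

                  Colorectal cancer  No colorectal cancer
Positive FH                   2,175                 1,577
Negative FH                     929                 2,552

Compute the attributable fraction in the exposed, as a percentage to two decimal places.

Cells: a = 2175, b = 1577, c = 929, d = 2552.
Risk in exposed = 2175/3752 = 0.57969; risk in unexposed = 929/3481 = 0.26688.
RR = 0.57969/0.26688 = 2.17212
AR% = (RR − 1)/RR × 100 = (2.17212 − 1)/2.17212 × 100 = 53.9621%

53.96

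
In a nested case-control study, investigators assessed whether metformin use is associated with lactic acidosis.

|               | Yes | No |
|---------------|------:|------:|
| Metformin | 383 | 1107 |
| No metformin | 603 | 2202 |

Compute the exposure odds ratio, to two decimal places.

1.26

Cells: a = 383, b = 1107, c = 603, d = 2202.
OR = (a·d)/(b·c) = (383 × 2202) / (1107 × 603) = 843366 / 667521 = 1.26343
The odds of lactic acidosis are about 1.26 times as high in the metformin group.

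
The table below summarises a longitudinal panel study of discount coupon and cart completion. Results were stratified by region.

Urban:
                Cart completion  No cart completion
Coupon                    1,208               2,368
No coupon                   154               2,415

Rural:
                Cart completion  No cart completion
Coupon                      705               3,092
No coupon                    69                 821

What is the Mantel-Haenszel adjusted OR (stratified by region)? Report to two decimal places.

OR_MH = Σ(aᵢdᵢ/nᵢ) / Σ(bᵢcᵢ/nᵢ), where nᵢ is the stratum total.
Stratum 1 (Urban): n = 6145; a·d/n = 1208·2415/6145 = 474.7469; b·c/n = 2368·154/6145 = 59.3445
Stratum 2 (Rural): n = 4687; a·d/n = 705·821/4687 = 123.4916; b·c/n = 3092·69/4687 = 45.5191
OR_MH = (474.7469 + 123.4916) / (59.3445 + 45.5191) = 598.2385 / 104.8636 = 5.70492

5.70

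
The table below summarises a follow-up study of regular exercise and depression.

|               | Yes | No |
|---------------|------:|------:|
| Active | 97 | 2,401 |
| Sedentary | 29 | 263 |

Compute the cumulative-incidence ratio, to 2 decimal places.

0.39

Cells: a = 97, b = 2401, c = 29, d = 263.
Risk in exposed = 97/2498 = 0.03883; risk in unexposed = 29/292 = 0.09932.
RR = 0.03883 / 0.09932 = 0.39099
The risk is 61% lower among the exposed than among the unexposed.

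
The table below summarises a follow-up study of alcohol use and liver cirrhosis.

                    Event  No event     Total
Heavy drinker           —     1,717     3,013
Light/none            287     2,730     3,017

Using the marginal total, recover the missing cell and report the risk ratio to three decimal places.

4.522

The missing cell is in the exposed row: 3013 − 1717 = 1296.
So a = 1296, b = 1717, c = 287, d = 2730.
RR = [a/(a+b)] / [c/(c+d)] = (1296/3013) / (287/3017) = 0.43014/0.09513 = 4.52167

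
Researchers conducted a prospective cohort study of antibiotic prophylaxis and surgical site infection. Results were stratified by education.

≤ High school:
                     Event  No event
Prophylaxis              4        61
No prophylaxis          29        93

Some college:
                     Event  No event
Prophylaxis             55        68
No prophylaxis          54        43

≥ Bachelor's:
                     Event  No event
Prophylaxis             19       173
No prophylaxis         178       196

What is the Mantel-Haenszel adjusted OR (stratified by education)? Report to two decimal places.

0.24

OR_MH = Σ(aᵢdᵢ/nᵢ) / Σ(bᵢcᵢ/nᵢ), where nᵢ is the stratum total.
Stratum 1 (≤ High school): n = 187; a·d/n = 4·93/187 = 1.9893; b·c/n = 61·29/187 = 9.4599
Stratum 2 (Some college): n = 220; a·d/n = 55·43/220 = 10.7500; b·c/n = 68·54/220 = 16.6909
Stratum 3 (≥ Bachelor's): n = 566; a·d/n = 19·196/566 = 6.5795; b·c/n = 173·178/566 = 54.4064
OR_MH = (1.9893 + 10.7500 + 6.5795) / (9.4599 + 16.6909 + 54.4064) = 19.3188 / 80.5572 = 0.23981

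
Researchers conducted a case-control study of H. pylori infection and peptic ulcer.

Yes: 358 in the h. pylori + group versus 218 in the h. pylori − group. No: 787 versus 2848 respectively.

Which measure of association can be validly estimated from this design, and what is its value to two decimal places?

5.94

From the description: a = 358, b = 787, c = 218, d = 2848.
This is a case-control study: participants were sampled on outcome status, so risks in the source population cannot be estimated directly — relative risk is not valid here. The odds ratio is the appropriate measure.
OR = (a·d)/(b·c) = (358 × 2848) / (787 × 218) = 1019584 / 171566 = 5.94281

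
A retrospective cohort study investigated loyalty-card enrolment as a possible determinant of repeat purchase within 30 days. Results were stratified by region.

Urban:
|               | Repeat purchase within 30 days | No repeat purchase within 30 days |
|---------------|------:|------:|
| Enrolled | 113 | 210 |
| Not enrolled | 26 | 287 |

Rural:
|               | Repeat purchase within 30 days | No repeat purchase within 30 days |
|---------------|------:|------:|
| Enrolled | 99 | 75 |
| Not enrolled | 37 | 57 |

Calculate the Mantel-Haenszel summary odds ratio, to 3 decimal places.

OR_MH = Σ(aᵢdᵢ/nᵢ) / Σ(bᵢcᵢ/nᵢ), where nᵢ is the stratum total.
Stratum 1 (Urban): n = 636; a·d/n = 113·287/636 = 50.9921; b·c/n = 210·26/636 = 8.5849
Stratum 2 (Rural): n = 268; a·d/n = 99·57/268 = 21.0560; b·c/n = 75·37/268 = 10.3545
OR_MH = (50.9921 + 21.0560) / (8.5849 + 10.3545) = 72.0481 / 18.9394 = 3.80414

3.804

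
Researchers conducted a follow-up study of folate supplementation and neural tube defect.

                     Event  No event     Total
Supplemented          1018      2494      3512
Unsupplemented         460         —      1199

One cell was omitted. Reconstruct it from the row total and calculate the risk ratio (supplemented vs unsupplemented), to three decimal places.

0.756

The missing cell is in the unexposed row: 1199 − 460 = 739.
So a = 1018, b = 2494, c = 460, d = 739.
RR = [a/(a+b)] / [c/(c+d)] = (1018/3512) / (460/1199) = 0.28986/0.38365 = 0.75554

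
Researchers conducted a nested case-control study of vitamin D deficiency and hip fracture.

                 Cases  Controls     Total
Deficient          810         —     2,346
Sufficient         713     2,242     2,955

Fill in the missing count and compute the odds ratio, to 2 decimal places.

The missing cell is in the exposed row: 2346 − 810 = 1536.
So a = 810, b = 1536, c = 713, d = 2242.
OR = (a·d)/(b·c) = (810 × 2242) / (1536 × 713) = 1816020 / 1095168 = 1.65821

1.66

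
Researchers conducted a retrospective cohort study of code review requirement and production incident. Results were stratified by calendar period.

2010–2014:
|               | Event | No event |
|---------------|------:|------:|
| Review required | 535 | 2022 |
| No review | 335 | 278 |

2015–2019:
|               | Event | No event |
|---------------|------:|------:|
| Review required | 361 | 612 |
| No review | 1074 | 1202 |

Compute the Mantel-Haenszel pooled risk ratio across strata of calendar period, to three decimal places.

0.602

RR_MH = Σ(aᵢ·n₀ᵢ/nᵢ) / Σ(cᵢ·n₁ᵢ/nᵢ), with n₁ᵢ = aᵢ+bᵢ (exposed), n₀ᵢ = cᵢ+dᵢ (unexposed), nᵢ = n₁ᵢ+n₀ᵢ.
Stratum 1 (2010–2014): n₁ = 2557, n₀ = 613, n = 3170; a·n₀/n = 535·613/3170 = 103.4558; c·n₁/n = 335·2557/3170 = 270.2192
Stratum 2 (2015–2019): n₁ = 973, n₀ = 2276, n = 3249; a·n₀/n = 361·2276/3249 = 252.8889; c·n₁/n = 1074·973/3249 = 321.6380
RR_MH = (103.4558 + 252.8889) / (270.2192 + 321.6380) = 356.3447 / 591.8573 = 0.60208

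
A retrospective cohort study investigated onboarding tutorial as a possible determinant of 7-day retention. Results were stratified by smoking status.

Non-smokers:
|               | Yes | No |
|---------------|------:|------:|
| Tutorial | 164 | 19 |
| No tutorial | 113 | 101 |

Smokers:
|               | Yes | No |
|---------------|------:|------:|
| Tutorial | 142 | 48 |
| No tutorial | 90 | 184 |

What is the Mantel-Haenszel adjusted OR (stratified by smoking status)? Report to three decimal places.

OR_MH = Σ(aᵢdᵢ/nᵢ) / Σ(bᵢcᵢ/nᵢ), where nᵢ is the stratum total.
Stratum 1 (Non-smokers): n = 397; a·d/n = 164·101/397 = 41.7229; b·c/n = 19·113/397 = 5.4081
Stratum 2 (Smokers): n = 464; a·d/n = 142·184/464 = 56.3103; b·c/n = 48·90/464 = 9.3103
OR_MH = (41.7229 + 56.3103) / (5.4081 + 9.3103) = 98.0333 / 14.7184 = 6.66059

6.661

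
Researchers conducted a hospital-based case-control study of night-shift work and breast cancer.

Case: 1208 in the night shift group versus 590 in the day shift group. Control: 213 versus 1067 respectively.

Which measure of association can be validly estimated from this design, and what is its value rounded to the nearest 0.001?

From the description: a = 1208, b = 213, c = 590, d = 1067.
This is a hospital-based case-control study: participants were sampled on outcome status, so risks in the source population cannot be estimated directly — relative risk is not valid here. The odds ratio is the appropriate measure.
OR = (a·d)/(b·c) = (1208 × 1067) / (213 × 590) = 1288936 / 125670 = 10.25651

10.257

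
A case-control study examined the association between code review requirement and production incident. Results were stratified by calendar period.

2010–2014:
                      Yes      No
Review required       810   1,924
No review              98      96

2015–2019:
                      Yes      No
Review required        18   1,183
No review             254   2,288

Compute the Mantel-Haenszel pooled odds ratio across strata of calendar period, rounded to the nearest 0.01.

OR_MH = Σ(aᵢdᵢ/nᵢ) / Σ(bᵢcᵢ/nᵢ), where nᵢ is the stratum total.
Stratum 1 (2010–2014): n = 2928; a·d/n = 810·96/2928 = 26.5574; b·c/n = 1924·98/2928 = 64.3962
Stratum 2 (2015–2019): n = 3743; a·d/n = 18·2288/3743 = 11.0029; b·c/n = 1183·254/3743 = 80.2784
OR_MH = (26.5574 + 11.0029) / (64.3962 + 80.2784) = 37.5603 / 144.6746 = 0.25962

0.26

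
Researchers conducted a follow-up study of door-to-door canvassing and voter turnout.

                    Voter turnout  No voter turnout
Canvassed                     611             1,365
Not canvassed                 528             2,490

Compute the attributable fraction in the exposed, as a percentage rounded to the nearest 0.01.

Cells: a = 611, b = 1365, c = 528, d = 2490.
Risk in exposed = 611/1976 = 0.30921; risk in unexposed = 528/3018 = 0.17495.
RR = 0.30921/0.17495 = 1.76742
AR% = (RR − 1)/RR × 100 = (1.76742 − 1)/1.76742 × 100 = 43.4203%

43.42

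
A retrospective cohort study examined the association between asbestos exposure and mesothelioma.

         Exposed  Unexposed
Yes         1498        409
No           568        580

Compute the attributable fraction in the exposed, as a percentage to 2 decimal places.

Reading the table with exposure as columns: a = 1498 (Exposed, case), b = 568 (Exposed, non-case), c = 409 (Unexposed, case), d = 580.
Risk in exposed = 1498/2066 = 0.72507; risk in unexposed = 409/989 = 0.41355.
RR = 0.72507/0.41355 = 1.75329
AR% = (RR − 1)/RR × 100 = (1.75329 − 1)/1.75329 × 100 = 42.9645%

42.96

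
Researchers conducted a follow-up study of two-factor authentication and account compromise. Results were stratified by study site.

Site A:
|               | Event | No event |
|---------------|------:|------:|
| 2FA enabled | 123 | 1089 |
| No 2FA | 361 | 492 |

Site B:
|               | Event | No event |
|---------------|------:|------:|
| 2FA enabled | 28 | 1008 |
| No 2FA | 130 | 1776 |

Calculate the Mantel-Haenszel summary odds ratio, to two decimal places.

0.20

OR_MH = Σ(aᵢdᵢ/nᵢ) / Σ(bᵢcᵢ/nᵢ), where nᵢ is the stratum total.
Stratum 1 (Site A): n = 2065; a·d/n = 123·492/2065 = 29.3056; b·c/n = 1089·361/2065 = 190.3772
Stratum 2 (Site B): n = 2942; a·d/n = 28·1776/2942 = 16.9028; b·c/n = 1008·130/2942 = 44.5411
OR_MH = (29.3056 + 16.9028) / (190.3772 + 44.5411) = 46.2084 / 234.9184 = 0.19670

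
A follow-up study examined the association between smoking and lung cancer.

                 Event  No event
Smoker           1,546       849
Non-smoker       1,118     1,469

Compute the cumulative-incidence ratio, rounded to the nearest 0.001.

1.494

Cells: a = 1546, b = 849, c = 1118, d = 1469.
Risk in exposed = 1546/2395 = 0.64551; risk in unexposed = 1118/2587 = 0.43216.
RR = 0.64551 / 0.43216 = 1.49368
The risk among the exposed is 1.49 times that among the unexposed.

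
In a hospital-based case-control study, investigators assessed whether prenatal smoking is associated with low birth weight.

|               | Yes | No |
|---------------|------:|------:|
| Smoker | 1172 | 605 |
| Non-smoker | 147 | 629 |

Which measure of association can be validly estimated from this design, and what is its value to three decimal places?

8.289

Cells: a = 1172, b = 605, c = 147, d = 629.
This is a hospital-based case-control study: participants were sampled on outcome status, so risks in the source population cannot be estimated directly — relative risk is not valid here. The odds ratio is the appropriate measure.
OR = (a·d)/(b·c) = (1172 × 629) / (605 × 147) = 737188 / 88935 = 8.28907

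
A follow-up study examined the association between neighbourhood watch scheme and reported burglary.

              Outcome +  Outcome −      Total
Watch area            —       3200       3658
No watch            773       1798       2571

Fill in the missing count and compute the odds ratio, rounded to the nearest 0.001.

0.333

The missing cell is in the exposed row: 3658 − 3200 = 458.
So a = 458, b = 3200, c = 773, d = 1798.
OR = (a·d)/(b·c) = (458 × 1798) / (3200 × 773) = 823484 / 2473600 = 0.33291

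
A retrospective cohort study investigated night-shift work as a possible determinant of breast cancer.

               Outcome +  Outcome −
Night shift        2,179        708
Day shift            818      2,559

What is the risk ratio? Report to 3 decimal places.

3.116

Cells: a = 2179, b = 708, c = 818, d = 2559.
Risk in exposed = 2179/2887 = 0.75476; risk in unexposed = 818/3377 = 0.24223.
RR = 0.75476 / 0.24223 = 3.11593
The risk among the exposed is 3.12 times that among the unexposed.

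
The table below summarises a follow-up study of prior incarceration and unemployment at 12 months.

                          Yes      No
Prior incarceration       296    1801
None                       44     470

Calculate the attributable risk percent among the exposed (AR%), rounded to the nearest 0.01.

39.35

Cells: a = 296, b = 1801, c = 44, d = 470.
Risk in exposed = 296/2097 = 0.14115; risk in unexposed = 44/514 = 0.08560.
RR = 0.14115/0.08560 = 1.64894
AR% = (RR − 1)/RR × 100 = (1.64894 − 1)/1.64894 × 100 = 39.3548%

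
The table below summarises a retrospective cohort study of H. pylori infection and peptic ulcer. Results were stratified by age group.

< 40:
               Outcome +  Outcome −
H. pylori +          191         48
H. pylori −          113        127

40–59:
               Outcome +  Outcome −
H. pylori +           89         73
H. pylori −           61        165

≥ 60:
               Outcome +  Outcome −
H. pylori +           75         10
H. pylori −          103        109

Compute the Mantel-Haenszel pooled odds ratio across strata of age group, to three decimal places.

OR_MH = Σ(aᵢdᵢ/nᵢ) / Σ(bᵢcᵢ/nᵢ), where nᵢ is the stratum total.
Stratum 1 (< 40): n = 479; a·d/n = 191·127/479 = 50.6409; b·c/n = 48·113/479 = 11.3236
Stratum 2 (40–59): n = 388; a·d/n = 89·165/388 = 37.8479; b·c/n = 73·61/388 = 11.4768
Stratum 3 (≥ 60): n = 297; a·d/n = 75·109/297 = 27.5253; b·c/n = 10·103/297 = 3.4680
OR_MH = (50.6409 + 37.8479 + 27.5253) / (11.3236 + 11.4768 + 3.4680) = 116.0141 / 26.2684 = 4.41649

4.416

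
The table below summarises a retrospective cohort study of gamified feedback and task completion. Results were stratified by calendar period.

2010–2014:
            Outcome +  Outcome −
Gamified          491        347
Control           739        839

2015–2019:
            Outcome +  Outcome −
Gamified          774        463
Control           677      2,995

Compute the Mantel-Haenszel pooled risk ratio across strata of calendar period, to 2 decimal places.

2.11

RR_MH = Σ(aᵢ·n₀ᵢ/nᵢ) / Σ(cᵢ·n₁ᵢ/nᵢ), with n₁ᵢ = aᵢ+bᵢ (exposed), n₀ᵢ = cᵢ+dᵢ (unexposed), nᵢ = n₁ᵢ+n₀ᵢ.
Stratum 1 (2010–2014): n₁ = 838, n₀ = 1578, n = 2416; a·n₀/n = 491·1578/2416 = 320.6945; c·n₁/n = 739·838/2416 = 256.3253
Stratum 2 (2015–2019): n₁ = 1237, n₀ = 3672, n = 4909; a·n₀/n = 774·3672/4909 = 578.9627; c·n₁/n = 677·1237/4909 = 170.5946
RR_MH = (320.6945 + 578.9627) / (256.3253 + 170.5946) = 899.6573 / 426.9200 = 2.10732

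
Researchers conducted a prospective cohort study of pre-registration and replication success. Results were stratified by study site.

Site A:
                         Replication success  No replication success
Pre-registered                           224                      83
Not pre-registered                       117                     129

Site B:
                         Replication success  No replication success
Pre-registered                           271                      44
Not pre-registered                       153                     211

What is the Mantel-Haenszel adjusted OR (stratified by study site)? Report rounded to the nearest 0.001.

4.967

OR_MH = Σ(aᵢdᵢ/nᵢ) / Σ(bᵢcᵢ/nᵢ), where nᵢ is the stratum total.
Stratum 1 (Site A): n = 553; a·d/n = 224·129/553 = 52.2532; b·c/n = 83·117/553 = 17.5606
Stratum 2 (Site B): n = 679; a·d/n = 271·211/679 = 84.2135; b·c/n = 44·153/679 = 9.9146
OR_MH = (52.2532 + 84.2135) / (17.5606 + 9.9146) = 136.4667 / 27.4752 = 4.96691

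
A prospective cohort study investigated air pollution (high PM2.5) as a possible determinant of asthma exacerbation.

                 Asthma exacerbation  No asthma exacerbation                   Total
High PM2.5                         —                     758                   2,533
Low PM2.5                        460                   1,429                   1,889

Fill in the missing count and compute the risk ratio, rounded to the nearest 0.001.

2.878

The missing cell is in the exposed row: 2533 − 758 = 1775.
So a = 1775, b = 758, c = 460, d = 1429.
RR = [a/(a+b)] / [c/(c+d)] = (1775/2533) / (460/1889) = 0.70075/0.24352 = 2.87765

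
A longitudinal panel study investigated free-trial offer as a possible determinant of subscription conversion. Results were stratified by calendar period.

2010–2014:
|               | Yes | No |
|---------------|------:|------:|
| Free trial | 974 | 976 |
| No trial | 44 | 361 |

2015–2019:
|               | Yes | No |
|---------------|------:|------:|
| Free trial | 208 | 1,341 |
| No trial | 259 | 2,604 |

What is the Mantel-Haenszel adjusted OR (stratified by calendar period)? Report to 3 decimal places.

OR_MH = Σ(aᵢdᵢ/nᵢ) / Σ(bᵢcᵢ/nᵢ), where nᵢ is the stratum total.
Stratum 1 (2010–2014): n = 2355; a·d/n = 974·361/2355 = 149.3053; b·c/n = 976·44/2355 = 18.2352
Stratum 2 (2015–2019): n = 4412; a·d/n = 208·2604/4412 = 122.7634; b·c/n = 1341·259/4412 = 78.7214
OR_MH = (149.3053 + 122.7634) / (18.2352 + 78.7214) = 272.0687 / 96.9567 = 2.80608

2.806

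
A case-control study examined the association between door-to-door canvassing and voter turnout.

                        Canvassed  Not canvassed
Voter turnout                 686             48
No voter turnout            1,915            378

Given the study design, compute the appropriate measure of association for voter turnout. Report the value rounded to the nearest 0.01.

Reading the table with exposure as columns: a = 686 (Canvassed, case), b = 1915 (Canvassed, non-case), c = 48 (Not canvassed, case), d = 378.
This is a case-control study: participants were sampled on outcome status, so risks in the source population cannot be estimated directly — relative risk is not valid here. The odds ratio is the appropriate measure.
OR = (a·d)/(b·c) = (686 × 378) / (1915 × 48) = 259308 / 91920 = 2.82102

2.82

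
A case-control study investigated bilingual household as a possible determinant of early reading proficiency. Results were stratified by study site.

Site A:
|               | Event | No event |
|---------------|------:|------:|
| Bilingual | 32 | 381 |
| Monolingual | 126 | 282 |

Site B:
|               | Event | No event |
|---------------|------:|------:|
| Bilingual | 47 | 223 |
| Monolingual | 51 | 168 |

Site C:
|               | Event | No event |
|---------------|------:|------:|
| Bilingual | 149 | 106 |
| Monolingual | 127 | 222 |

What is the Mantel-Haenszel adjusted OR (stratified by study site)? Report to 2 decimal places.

OR_MH = Σ(aᵢdᵢ/nᵢ) / Σ(bᵢcᵢ/nᵢ), where nᵢ is the stratum total.
Stratum 1 (Site A): n = 821; a·d/n = 32·282/821 = 10.9915; b·c/n = 381·126/821 = 58.4726
Stratum 2 (Site B): n = 489; a·d/n = 47·168/489 = 16.1472; b·c/n = 223·51/489 = 23.2577
Stratum 3 (Site C): n = 604; a·d/n = 149·222/604 = 54.7649; b·c/n = 106·127/604 = 22.2881
OR_MH = (10.9915 + 16.1472 + 54.7649) / (58.4726 + 23.2577 + 22.2881) = 81.9036 / 104.0183 = 0.78740

0.79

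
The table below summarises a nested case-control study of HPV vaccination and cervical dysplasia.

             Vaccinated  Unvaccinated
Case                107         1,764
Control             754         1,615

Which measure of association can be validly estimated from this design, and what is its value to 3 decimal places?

Reading the table with exposure as columns: a = 107 (Vaccinated, case), b = 754 (Vaccinated, non-case), c = 1764 (Unvaccinated, case), d = 1615.
This is a nested case-control study: participants were sampled on outcome status, so risks in the source population cannot be estimated directly — relative risk is not valid here. The odds ratio is the appropriate measure.
OR = (a·d)/(b·c) = (107 × 1615) / (754 × 1764) = 172805 / 1330056 = 0.12992

0.130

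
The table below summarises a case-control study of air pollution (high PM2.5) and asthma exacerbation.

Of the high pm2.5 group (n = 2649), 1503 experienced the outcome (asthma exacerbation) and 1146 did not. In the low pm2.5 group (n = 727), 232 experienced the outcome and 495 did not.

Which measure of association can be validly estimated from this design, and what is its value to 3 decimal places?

2.798

From the description: a = 1503, b = 1146, c = 232, d = 495.
This is a case-control study: participants were sampled on outcome status, so risks in the source population cannot be estimated directly — relative risk is not valid here. The odds ratio is the appropriate measure.
OR = (a·d)/(b·c) = (1503 × 495) / (1146 × 232) = 743985 / 265872 = 2.79828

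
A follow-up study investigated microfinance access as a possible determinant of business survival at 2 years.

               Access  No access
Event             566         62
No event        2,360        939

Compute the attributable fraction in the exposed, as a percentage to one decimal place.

Reading the table with exposure as columns: a = 566 (Access, case), b = 2360 (Access, non-case), c = 62 (No access, case), d = 939.
Risk in exposed = 566/2926 = 0.19344; risk in unexposed = 62/1001 = 0.06194.
RR = 0.19344/0.06194 = 3.12309
AR% = (RR − 1)/RR × 100 = (3.12309 − 1)/3.12309 × 100 = 67.9804%

68.0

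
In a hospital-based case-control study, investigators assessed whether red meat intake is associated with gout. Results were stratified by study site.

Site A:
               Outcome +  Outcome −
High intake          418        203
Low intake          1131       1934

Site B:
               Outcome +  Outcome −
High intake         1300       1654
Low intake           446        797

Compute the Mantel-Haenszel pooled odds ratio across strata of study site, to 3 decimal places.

1.958

OR_MH = Σ(aᵢdᵢ/nᵢ) / Σ(bᵢcᵢ/nᵢ), where nᵢ is the stratum total.
Stratum 1 (Site A): n = 3686; a·d/n = 418·1934/3686 = 219.3196; b·c/n = 203·1131/3686 = 62.2878
Stratum 2 (Site B): n = 4197; a·d/n = 1300·797/4197 = 246.8668; b·c/n = 1654·446/4197 = 175.7646
OR_MH = (219.3196 + 246.8668) / (62.2878 + 175.7646) = 466.1864 / 238.0524 = 1.95833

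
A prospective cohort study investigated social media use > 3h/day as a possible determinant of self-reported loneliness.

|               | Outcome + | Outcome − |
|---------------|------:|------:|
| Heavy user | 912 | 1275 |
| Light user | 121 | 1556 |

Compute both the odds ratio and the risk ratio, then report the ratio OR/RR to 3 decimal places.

Cells: a = 912, b = 1275, c = 121, d = 1556.
OR = (912·1556)/(1275·121) = 1419072/154275 = 9.19833
Risk in exposed = 912/2187 = 0.41701; risk in unexposed = 121/1677 = 0.07215; RR = 5.77955
OR/RR = 9.19833 / 5.77955 = 1.59153
The outcome is not rare, so the OR lies further from 1 than the RR.

1.592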